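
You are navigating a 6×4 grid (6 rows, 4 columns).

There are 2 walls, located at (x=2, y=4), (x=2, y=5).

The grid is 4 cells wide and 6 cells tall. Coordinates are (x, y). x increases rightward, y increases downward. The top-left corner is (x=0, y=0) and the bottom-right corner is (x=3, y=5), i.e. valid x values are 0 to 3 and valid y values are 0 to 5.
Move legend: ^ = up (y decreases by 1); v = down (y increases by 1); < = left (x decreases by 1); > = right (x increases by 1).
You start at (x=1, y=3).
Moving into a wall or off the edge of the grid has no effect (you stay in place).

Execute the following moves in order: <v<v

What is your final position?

Answer: Final position: (x=0, y=5)

Derivation:
Start: (x=1, y=3)
  < (left): (x=1, y=3) -> (x=0, y=3)
  v (down): (x=0, y=3) -> (x=0, y=4)
  < (left): blocked, stay at (x=0, y=4)
  v (down): (x=0, y=4) -> (x=0, y=5)
Final: (x=0, y=5)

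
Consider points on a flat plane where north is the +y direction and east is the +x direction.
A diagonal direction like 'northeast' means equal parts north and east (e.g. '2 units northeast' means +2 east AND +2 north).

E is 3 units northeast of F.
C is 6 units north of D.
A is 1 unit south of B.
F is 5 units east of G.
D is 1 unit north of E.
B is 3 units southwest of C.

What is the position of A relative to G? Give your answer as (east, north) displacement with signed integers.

Place G at the origin (east=0, north=0).
  F is 5 units east of G: delta (east=+5, north=+0); F at (east=5, north=0).
  E is 3 units northeast of F: delta (east=+3, north=+3); E at (east=8, north=3).
  D is 1 unit north of E: delta (east=+0, north=+1); D at (east=8, north=4).
  C is 6 units north of D: delta (east=+0, north=+6); C at (east=8, north=10).
  B is 3 units southwest of C: delta (east=-3, north=-3); B at (east=5, north=7).
  A is 1 unit south of B: delta (east=+0, north=-1); A at (east=5, north=6).
Therefore A relative to G: (east=5, north=6).

Answer: A is at (east=5, north=6) relative to G.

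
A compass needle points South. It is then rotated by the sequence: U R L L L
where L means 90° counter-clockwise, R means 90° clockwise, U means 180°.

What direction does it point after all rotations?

Start: South
  U (U-turn (180°)) -> North
  R (right (90° clockwise)) -> East
  L (left (90° counter-clockwise)) -> North
  L (left (90° counter-clockwise)) -> West
  L (left (90° counter-clockwise)) -> South
Final: South

Answer: Final heading: South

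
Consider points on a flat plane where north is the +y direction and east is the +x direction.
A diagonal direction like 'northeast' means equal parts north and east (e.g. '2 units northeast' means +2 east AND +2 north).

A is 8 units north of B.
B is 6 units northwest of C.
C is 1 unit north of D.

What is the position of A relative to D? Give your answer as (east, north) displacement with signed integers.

Answer: A is at (east=-6, north=15) relative to D.

Derivation:
Place D at the origin (east=0, north=0).
  C is 1 unit north of D: delta (east=+0, north=+1); C at (east=0, north=1).
  B is 6 units northwest of C: delta (east=-6, north=+6); B at (east=-6, north=7).
  A is 8 units north of B: delta (east=+0, north=+8); A at (east=-6, north=15).
Therefore A relative to D: (east=-6, north=15).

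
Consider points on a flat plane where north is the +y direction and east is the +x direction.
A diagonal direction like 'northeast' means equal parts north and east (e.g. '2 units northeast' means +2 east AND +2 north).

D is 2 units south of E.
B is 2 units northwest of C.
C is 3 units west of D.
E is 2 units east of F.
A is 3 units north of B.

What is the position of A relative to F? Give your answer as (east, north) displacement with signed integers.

Answer: A is at (east=-3, north=3) relative to F.

Derivation:
Place F at the origin (east=0, north=0).
  E is 2 units east of F: delta (east=+2, north=+0); E at (east=2, north=0).
  D is 2 units south of E: delta (east=+0, north=-2); D at (east=2, north=-2).
  C is 3 units west of D: delta (east=-3, north=+0); C at (east=-1, north=-2).
  B is 2 units northwest of C: delta (east=-2, north=+2); B at (east=-3, north=0).
  A is 3 units north of B: delta (east=+0, north=+3); A at (east=-3, north=3).
Therefore A relative to F: (east=-3, north=3).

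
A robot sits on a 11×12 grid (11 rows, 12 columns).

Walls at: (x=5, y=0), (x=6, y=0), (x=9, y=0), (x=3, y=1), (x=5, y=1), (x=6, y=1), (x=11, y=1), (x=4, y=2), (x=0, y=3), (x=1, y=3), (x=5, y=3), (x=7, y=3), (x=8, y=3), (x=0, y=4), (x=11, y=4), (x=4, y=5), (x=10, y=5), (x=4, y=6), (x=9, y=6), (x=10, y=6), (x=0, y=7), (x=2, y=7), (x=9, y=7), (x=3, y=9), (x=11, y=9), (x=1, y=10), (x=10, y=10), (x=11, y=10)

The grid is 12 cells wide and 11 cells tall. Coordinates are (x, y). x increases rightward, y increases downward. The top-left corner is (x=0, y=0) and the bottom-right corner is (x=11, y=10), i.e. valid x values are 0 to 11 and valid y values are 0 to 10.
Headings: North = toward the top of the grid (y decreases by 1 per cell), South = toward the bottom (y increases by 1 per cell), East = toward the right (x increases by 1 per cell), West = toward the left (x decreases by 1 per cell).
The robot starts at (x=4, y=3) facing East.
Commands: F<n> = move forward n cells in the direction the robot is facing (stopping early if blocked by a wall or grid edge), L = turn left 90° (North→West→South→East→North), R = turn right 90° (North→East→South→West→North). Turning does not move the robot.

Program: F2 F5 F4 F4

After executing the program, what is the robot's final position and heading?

Start: (x=4, y=3), facing East
  F2: move forward 0/2 (blocked), now at (x=4, y=3)
  F5: move forward 0/5 (blocked), now at (x=4, y=3)
  F4: move forward 0/4 (blocked), now at (x=4, y=3)
  F4: move forward 0/4 (blocked), now at (x=4, y=3)
Final: (x=4, y=3), facing East

Answer: Final position: (x=4, y=3), facing East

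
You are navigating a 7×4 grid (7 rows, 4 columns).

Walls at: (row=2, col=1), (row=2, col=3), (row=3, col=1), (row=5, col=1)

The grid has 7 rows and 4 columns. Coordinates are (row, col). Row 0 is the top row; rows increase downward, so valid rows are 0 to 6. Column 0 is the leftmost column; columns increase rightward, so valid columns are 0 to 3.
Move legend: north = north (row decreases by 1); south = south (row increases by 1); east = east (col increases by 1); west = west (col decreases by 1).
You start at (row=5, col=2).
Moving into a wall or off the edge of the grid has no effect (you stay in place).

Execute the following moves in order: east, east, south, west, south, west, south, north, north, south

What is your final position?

Start: (row=5, col=2)
  east (east): (row=5, col=2) -> (row=5, col=3)
  east (east): blocked, stay at (row=5, col=3)
  south (south): (row=5, col=3) -> (row=6, col=3)
  west (west): (row=6, col=3) -> (row=6, col=2)
  south (south): blocked, stay at (row=6, col=2)
  west (west): (row=6, col=2) -> (row=6, col=1)
  south (south): blocked, stay at (row=6, col=1)
  north (north): blocked, stay at (row=6, col=1)
  north (north): blocked, stay at (row=6, col=1)
  south (south): blocked, stay at (row=6, col=1)
Final: (row=6, col=1)

Answer: Final position: (row=6, col=1)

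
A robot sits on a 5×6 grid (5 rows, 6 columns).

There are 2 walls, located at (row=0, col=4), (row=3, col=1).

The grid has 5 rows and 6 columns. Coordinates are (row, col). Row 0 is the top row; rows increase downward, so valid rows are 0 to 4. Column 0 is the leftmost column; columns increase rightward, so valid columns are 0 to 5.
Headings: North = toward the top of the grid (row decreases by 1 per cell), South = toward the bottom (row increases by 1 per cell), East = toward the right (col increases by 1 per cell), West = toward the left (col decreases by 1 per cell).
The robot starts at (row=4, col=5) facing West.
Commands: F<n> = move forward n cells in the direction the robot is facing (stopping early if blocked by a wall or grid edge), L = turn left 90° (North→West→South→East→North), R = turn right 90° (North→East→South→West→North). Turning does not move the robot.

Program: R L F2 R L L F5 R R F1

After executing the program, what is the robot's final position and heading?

Start: (row=4, col=5), facing West
  R: turn right, now facing North
  L: turn left, now facing West
  F2: move forward 2, now at (row=4, col=3)
  R: turn right, now facing North
  L: turn left, now facing West
  L: turn left, now facing South
  F5: move forward 0/5 (blocked), now at (row=4, col=3)
  R: turn right, now facing West
  R: turn right, now facing North
  F1: move forward 1, now at (row=3, col=3)
Final: (row=3, col=3), facing North

Answer: Final position: (row=3, col=3), facing North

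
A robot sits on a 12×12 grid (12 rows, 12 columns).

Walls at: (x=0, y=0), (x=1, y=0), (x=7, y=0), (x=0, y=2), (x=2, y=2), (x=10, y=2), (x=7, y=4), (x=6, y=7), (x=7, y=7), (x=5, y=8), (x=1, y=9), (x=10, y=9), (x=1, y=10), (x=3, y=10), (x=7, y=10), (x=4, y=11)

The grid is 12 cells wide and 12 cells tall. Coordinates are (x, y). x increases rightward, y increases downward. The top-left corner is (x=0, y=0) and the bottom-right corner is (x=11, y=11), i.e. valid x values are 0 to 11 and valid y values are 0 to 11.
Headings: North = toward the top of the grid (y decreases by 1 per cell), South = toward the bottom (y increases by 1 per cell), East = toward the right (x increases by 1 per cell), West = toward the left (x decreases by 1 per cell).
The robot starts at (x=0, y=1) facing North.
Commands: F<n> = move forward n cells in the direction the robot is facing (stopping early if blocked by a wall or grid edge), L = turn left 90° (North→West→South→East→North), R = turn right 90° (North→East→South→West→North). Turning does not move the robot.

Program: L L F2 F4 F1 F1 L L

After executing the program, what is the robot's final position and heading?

Start: (x=0, y=1), facing North
  L: turn left, now facing West
  L: turn left, now facing South
  F2: move forward 0/2 (blocked), now at (x=0, y=1)
  F4: move forward 0/4 (blocked), now at (x=0, y=1)
  F1: move forward 0/1 (blocked), now at (x=0, y=1)
  F1: move forward 0/1 (blocked), now at (x=0, y=1)
  L: turn left, now facing East
  L: turn left, now facing North
Final: (x=0, y=1), facing North

Answer: Final position: (x=0, y=1), facing North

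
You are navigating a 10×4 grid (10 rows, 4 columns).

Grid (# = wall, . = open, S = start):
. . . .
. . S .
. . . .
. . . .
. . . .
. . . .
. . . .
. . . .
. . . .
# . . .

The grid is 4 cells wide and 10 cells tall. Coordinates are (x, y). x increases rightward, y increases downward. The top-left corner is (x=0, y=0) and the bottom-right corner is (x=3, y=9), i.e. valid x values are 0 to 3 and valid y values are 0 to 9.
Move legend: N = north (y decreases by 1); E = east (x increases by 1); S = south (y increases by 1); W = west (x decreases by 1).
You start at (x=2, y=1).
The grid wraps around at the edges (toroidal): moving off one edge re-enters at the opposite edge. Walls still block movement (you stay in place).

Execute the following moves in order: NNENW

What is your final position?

Answer: Final position: (x=2, y=8)

Derivation:
Start: (x=2, y=1)
  N (north): (x=2, y=1) -> (x=2, y=0)
  N (north): (x=2, y=0) -> (x=2, y=9)
  E (east): (x=2, y=9) -> (x=3, y=9)
  N (north): (x=3, y=9) -> (x=3, y=8)
  W (west): (x=3, y=8) -> (x=2, y=8)
Final: (x=2, y=8)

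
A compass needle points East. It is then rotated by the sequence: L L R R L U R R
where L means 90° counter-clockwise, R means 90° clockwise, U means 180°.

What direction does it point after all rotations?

Start: East
  L (left (90° counter-clockwise)) -> North
  L (left (90° counter-clockwise)) -> West
  R (right (90° clockwise)) -> North
  R (right (90° clockwise)) -> East
  L (left (90° counter-clockwise)) -> North
  U (U-turn (180°)) -> South
  R (right (90° clockwise)) -> West
  R (right (90° clockwise)) -> North
Final: North

Answer: Final heading: North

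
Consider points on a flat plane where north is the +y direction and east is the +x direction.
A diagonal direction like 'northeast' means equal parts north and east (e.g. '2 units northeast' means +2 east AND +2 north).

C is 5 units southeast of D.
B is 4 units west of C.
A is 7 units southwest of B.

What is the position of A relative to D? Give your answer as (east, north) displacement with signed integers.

Answer: A is at (east=-6, north=-12) relative to D.

Derivation:
Place D at the origin (east=0, north=0).
  C is 5 units southeast of D: delta (east=+5, north=-5); C at (east=5, north=-5).
  B is 4 units west of C: delta (east=-4, north=+0); B at (east=1, north=-5).
  A is 7 units southwest of B: delta (east=-7, north=-7); A at (east=-6, north=-12).
Therefore A relative to D: (east=-6, north=-12).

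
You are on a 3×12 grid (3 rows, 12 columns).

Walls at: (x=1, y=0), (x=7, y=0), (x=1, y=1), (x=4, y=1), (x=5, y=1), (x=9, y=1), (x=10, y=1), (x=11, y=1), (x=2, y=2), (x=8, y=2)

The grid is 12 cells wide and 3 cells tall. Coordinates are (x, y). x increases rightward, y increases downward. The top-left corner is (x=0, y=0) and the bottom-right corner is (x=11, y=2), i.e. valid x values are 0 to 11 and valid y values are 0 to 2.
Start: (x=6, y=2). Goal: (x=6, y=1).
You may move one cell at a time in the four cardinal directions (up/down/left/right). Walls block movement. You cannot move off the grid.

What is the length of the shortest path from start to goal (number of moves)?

BFS from (x=6, y=2) until reaching (x=6, y=1):
  Distance 0: (x=6, y=2)
  Distance 1: (x=6, y=1), (x=5, y=2), (x=7, y=2)  <- goal reached here
One shortest path (1 moves): (x=6, y=2) -> (x=6, y=1)

Answer: Shortest path length: 1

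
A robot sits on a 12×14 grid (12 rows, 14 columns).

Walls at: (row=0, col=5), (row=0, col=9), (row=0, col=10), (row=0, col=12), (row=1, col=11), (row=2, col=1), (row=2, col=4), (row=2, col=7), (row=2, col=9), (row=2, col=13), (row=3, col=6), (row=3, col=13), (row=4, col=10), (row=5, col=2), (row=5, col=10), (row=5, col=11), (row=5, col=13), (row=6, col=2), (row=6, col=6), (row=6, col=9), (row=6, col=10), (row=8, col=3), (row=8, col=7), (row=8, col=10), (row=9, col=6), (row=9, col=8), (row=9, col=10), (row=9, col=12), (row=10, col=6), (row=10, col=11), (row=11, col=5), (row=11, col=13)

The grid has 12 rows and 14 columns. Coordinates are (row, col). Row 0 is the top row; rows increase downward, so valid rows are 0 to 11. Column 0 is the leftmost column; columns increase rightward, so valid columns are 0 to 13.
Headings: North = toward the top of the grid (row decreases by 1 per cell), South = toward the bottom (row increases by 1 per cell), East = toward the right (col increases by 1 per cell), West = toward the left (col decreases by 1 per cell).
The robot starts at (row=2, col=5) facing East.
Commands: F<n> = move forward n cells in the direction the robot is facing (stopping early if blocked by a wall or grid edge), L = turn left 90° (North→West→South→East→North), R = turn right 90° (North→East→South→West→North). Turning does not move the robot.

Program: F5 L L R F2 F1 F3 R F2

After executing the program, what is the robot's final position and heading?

Start: (row=2, col=5), facing East
  F5: move forward 1/5 (blocked), now at (row=2, col=6)
  L: turn left, now facing North
  L: turn left, now facing West
  R: turn right, now facing North
  F2: move forward 2, now at (row=0, col=6)
  F1: move forward 0/1 (blocked), now at (row=0, col=6)
  F3: move forward 0/3 (blocked), now at (row=0, col=6)
  R: turn right, now facing East
  F2: move forward 2, now at (row=0, col=8)
Final: (row=0, col=8), facing East

Answer: Final position: (row=0, col=8), facing East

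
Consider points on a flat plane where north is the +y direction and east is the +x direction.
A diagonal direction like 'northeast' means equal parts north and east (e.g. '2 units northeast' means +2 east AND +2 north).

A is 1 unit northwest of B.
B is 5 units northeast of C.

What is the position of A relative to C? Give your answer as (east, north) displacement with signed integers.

Place C at the origin (east=0, north=0).
  B is 5 units northeast of C: delta (east=+5, north=+5); B at (east=5, north=5).
  A is 1 unit northwest of B: delta (east=-1, north=+1); A at (east=4, north=6).
Therefore A relative to C: (east=4, north=6).

Answer: A is at (east=4, north=6) relative to C.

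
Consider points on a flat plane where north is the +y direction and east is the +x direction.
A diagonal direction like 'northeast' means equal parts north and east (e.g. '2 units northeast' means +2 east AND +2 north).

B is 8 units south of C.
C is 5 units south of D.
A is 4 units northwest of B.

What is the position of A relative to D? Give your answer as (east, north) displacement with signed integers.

Answer: A is at (east=-4, north=-9) relative to D.

Derivation:
Place D at the origin (east=0, north=0).
  C is 5 units south of D: delta (east=+0, north=-5); C at (east=0, north=-5).
  B is 8 units south of C: delta (east=+0, north=-8); B at (east=0, north=-13).
  A is 4 units northwest of B: delta (east=-4, north=+4); A at (east=-4, north=-9).
Therefore A relative to D: (east=-4, north=-9).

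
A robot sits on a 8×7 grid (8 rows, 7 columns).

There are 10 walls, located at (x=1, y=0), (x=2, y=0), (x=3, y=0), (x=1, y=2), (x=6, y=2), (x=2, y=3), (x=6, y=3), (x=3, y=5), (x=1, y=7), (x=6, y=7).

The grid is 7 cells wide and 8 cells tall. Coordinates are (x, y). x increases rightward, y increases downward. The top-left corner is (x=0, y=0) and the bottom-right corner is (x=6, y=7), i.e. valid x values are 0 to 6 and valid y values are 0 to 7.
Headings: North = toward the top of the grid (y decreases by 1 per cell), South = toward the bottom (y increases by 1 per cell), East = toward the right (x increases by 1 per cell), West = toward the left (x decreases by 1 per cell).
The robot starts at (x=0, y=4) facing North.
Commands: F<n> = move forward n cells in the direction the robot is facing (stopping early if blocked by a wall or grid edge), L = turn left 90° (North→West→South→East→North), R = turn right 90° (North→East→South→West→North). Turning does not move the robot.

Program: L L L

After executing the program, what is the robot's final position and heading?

Answer: Final position: (x=0, y=4), facing East

Derivation:
Start: (x=0, y=4), facing North
  L: turn left, now facing West
  L: turn left, now facing South
  L: turn left, now facing East
Final: (x=0, y=4), facing East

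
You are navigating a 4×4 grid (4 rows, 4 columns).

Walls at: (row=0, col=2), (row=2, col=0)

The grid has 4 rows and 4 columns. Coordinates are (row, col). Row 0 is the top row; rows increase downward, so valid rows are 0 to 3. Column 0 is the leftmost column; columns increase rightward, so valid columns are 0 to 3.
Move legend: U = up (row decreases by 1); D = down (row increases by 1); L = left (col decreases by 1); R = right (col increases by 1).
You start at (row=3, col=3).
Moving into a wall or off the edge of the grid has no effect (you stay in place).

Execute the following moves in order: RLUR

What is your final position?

Answer: Final position: (row=2, col=3)

Derivation:
Start: (row=3, col=3)
  R (right): blocked, stay at (row=3, col=3)
  L (left): (row=3, col=3) -> (row=3, col=2)
  U (up): (row=3, col=2) -> (row=2, col=2)
  R (right): (row=2, col=2) -> (row=2, col=3)
Final: (row=2, col=3)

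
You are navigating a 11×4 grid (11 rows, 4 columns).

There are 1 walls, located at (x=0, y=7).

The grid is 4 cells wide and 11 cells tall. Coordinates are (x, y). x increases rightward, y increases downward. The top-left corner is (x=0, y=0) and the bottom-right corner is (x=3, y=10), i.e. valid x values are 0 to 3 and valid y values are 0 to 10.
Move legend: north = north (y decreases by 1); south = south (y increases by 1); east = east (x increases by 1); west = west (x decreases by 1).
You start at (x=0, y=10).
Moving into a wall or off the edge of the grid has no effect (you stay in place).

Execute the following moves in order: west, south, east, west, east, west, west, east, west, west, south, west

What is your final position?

Start: (x=0, y=10)
  west (west): blocked, stay at (x=0, y=10)
  south (south): blocked, stay at (x=0, y=10)
  east (east): (x=0, y=10) -> (x=1, y=10)
  west (west): (x=1, y=10) -> (x=0, y=10)
  east (east): (x=0, y=10) -> (x=1, y=10)
  west (west): (x=1, y=10) -> (x=0, y=10)
  west (west): blocked, stay at (x=0, y=10)
  east (east): (x=0, y=10) -> (x=1, y=10)
  west (west): (x=1, y=10) -> (x=0, y=10)
  west (west): blocked, stay at (x=0, y=10)
  south (south): blocked, stay at (x=0, y=10)
  west (west): blocked, stay at (x=0, y=10)
Final: (x=0, y=10)

Answer: Final position: (x=0, y=10)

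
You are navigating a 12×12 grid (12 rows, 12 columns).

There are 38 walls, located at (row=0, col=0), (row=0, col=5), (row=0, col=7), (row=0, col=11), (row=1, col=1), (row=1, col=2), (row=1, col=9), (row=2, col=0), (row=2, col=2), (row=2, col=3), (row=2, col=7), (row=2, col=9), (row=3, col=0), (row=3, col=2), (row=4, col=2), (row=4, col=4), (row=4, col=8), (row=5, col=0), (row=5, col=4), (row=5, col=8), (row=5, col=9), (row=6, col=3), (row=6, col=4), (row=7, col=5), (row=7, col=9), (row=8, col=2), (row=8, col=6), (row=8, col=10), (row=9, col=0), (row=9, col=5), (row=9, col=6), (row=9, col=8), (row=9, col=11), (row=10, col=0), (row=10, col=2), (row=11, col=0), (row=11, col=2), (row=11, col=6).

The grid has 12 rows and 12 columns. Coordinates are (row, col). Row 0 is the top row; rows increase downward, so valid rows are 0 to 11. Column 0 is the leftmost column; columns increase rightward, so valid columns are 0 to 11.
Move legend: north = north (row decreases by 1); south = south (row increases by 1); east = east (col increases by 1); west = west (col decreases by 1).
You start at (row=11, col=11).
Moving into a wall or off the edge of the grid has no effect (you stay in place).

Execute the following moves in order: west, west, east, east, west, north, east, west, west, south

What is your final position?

Start: (row=11, col=11)
  west (west): (row=11, col=11) -> (row=11, col=10)
  west (west): (row=11, col=10) -> (row=11, col=9)
  east (east): (row=11, col=9) -> (row=11, col=10)
  east (east): (row=11, col=10) -> (row=11, col=11)
  west (west): (row=11, col=11) -> (row=11, col=10)
  north (north): (row=11, col=10) -> (row=10, col=10)
  east (east): (row=10, col=10) -> (row=10, col=11)
  west (west): (row=10, col=11) -> (row=10, col=10)
  west (west): (row=10, col=10) -> (row=10, col=9)
  south (south): (row=10, col=9) -> (row=11, col=9)
Final: (row=11, col=9)

Answer: Final position: (row=11, col=9)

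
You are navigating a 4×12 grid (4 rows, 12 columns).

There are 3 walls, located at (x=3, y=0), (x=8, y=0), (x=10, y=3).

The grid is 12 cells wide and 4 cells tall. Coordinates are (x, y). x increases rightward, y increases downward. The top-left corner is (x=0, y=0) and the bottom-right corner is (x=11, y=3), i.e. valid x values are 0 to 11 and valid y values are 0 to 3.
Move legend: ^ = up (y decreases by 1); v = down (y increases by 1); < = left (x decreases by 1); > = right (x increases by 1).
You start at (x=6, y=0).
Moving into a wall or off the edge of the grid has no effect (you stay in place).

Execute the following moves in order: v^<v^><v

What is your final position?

Answer: Final position: (x=5, y=1)

Derivation:
Start: (x=6, y=0)
  v (down): (x=6, y=0) -> (x=6, y=1)
  ^ (up): (x=6, y=1) -> (x=6, y=0)
  < (left): (x=6, y=0) -> (x=5, y=0)
  v (down): (x=5, y=0) -> (x=5, y=1)
  ^ (up): (x=5, y=1) -> (x=5, y=0)
  > (right): (x=5, y=0) -> (x=6, y=0)
  < (left): (x=6, y=0) -> (x=5, y=0)
  v (down): (x=5, y=0) -> (x=5, y=1)
Final: (x=5, y=1)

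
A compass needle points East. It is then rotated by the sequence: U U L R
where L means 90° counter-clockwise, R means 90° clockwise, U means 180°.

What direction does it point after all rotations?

Start: East
  U (U-turn (180°)) -> West
  U (U-turn (180°)) -> East
  L (left (90° counter-clockwise)) -> North
  R (right (90° clockwise)) -> East
Final: East

Answer: Final heading: East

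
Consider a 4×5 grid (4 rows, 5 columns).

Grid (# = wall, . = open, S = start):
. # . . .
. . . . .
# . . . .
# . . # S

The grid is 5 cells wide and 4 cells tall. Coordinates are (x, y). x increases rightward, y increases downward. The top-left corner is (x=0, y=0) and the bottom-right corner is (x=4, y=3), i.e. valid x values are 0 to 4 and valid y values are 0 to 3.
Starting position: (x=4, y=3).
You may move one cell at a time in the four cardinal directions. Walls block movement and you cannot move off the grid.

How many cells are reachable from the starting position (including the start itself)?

BFS flood-fill from (x=4, y=3):
  Distance 0: (x=4, y=3)
  Distance 1: (x=4, y=2)
  Distance 2: (x=4, y=1), (x=3, y=2)
  Distance 3: (x=4, y=0), (x=3, y=1), (x=2, y=2)
  Distance 4: (x=3, y=0), (x=2, y=1), (x=1, y=2), (x=2, y=3)
  Distance 5: (x=2, y=0), (x=1, y=1), (x=1, y=3)
  Distance 6: (x=0, y=1)
  Distance 7: (x=0, y=0)
Total reachable: 16 (grid has 16 open cells total)

Answer: Reachable cells: 16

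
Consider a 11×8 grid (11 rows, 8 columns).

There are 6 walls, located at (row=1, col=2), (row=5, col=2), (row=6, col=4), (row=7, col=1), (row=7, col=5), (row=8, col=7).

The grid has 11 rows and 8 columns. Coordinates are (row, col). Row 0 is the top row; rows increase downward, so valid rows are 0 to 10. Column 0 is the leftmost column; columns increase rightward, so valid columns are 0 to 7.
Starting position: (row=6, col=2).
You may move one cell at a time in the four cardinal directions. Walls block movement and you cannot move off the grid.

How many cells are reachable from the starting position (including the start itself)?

BFS flood-fill from (row=6, col=2):
  Distance 0: (row=6, col=2)
  Distance 1: (row=6, col=1), (row=6, col=3), (row=7, col=2)
  Distance 2: (row=5, col=1), (row=5, col=3), (row=6, col=0), (row=7, col=3), (row=8, col=2)
  Distance 3: (row=4, col=1), (row=4, col=3), (row=5, col=0), (row=5, col=4), (row=7, col=0), (row=7, col=4), (row=8, col=1), (row=8, col=3), (row=9, col=2)
  Distance 4: (row=3, col=1), (row=3, col=3), (row=4, col=0), (row=4, col=2), (row=4, col=4), (row=5, col=5), (row=8, col=0), (row=8, col=4), (row=9, col=1), (row=9, col=3), (row=10, col=2)
  Distance 5: (row=2, col=1), (row=2, col=3), (row=3, col=0), (row=3, col=2), (row=3, col=4), (row=4, col=5), (row=5, col=6), (row=6, col=5), (row=8, col=5), (row=9, col=0), (row=9, col=4), (row=10, col=1), (row=10, col=3)
  Distance 6: (row=1, col=1), (row=1, col=3), (row=2, col=0), (row=2, col=2), (row=2, col=4), (row=3, col=5), (row=4, col=6), (row=5, col=7), (row=6, col=6), (row=8, col=6), (row=9, col=5), (row=10, col=0), (row=10, col=4)
  Distance 7: (row=0, col=1), (row=0, col=3), (row=1, col=0), (row=1, col=4), (row=2, col=5), (row=3, col=6), (row=4, col=7), (row=6, col=7), (row=7, col=6), (row=9, col=6), (row=10, col=5)
  Distance 8: (row=0, col=0), (row=0, col=2), (row=0, col=4), (row=1, col=5), (row=2, col=6), (row=3, col=7), (row=7, col=7), (row=9, col=7), (row=10, col=6)
  Distance 9: (row=0, col=5), (row=1, col=6), (row=2, col=7), (row=10, col=7)
  Distance 10: (row=0, col=6), (row=1, col=7)
  Distance 11: (row=0, col=7)
Total reachable: 82 (grid has 82 open cells total)

Answer: Reachable cells: 82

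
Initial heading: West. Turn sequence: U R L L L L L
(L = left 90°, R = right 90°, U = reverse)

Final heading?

Answer: Final heading: East

Derivation:
Start: West
  U (U-turn (180°)) -> East
  R (right (90° clockwise)) -> South
  L (left (90° counter-clockwise)) -> East
  L (left (90° counter-clockwise)) -> North
  L (left (90° counter-clockwise)) -> West
  L (left (90° counter-clockwise)) -> South
  L (left (90° counter-clockwise)) -> East
Final: East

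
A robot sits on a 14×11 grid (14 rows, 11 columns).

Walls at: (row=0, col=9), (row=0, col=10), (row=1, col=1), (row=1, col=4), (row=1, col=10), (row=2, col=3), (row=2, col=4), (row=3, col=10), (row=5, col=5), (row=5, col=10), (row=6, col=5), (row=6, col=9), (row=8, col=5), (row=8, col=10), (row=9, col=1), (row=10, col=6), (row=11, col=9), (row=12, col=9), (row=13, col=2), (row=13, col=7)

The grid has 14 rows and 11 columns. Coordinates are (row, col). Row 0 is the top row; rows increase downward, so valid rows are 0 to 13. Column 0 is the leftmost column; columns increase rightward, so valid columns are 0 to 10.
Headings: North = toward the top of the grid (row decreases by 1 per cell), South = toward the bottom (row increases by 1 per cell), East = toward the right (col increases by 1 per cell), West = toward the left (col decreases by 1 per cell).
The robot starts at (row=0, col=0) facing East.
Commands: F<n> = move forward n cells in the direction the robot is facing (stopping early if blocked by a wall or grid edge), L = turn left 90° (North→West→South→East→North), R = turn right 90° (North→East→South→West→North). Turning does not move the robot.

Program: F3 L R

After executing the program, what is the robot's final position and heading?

Start: (row=0, col=0), facing East
  F3: move forward 3, now at (row=0, col=3)
  L: turn left, now facing North
  R: turn right, now facing East
Final: (row=0, col=3), facing East

Answer: Final position: (row=0, col=3), facing East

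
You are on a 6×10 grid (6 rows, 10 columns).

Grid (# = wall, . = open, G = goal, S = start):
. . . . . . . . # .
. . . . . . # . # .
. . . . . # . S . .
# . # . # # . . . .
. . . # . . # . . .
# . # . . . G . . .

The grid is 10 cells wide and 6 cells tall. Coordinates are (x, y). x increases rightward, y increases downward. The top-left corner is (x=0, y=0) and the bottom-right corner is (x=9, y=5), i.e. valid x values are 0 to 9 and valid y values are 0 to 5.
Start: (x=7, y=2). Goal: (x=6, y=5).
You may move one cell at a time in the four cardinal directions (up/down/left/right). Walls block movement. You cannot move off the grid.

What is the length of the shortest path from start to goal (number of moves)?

Answer: Shortest path length: 4

Derivation:
BFS from (x=7, y=2) until reaching (x=6, y=5):
  Distance 0: (x=7, y=2)
  Distance 1: (x=7, y=1), (x=6, y=2), (x=8, y=2), (x=7, y=3)
  Distance 2: (x=7, y=0), (x=9, y=2), (x=6, y=3), (x=8, y=3), (x=7, y=4)
  Distance 3: (x=6, y=0), (x=9, y=1), (x=9, y=3), (x=8, y=4), (x=7, y=5)
  Distance 4: (x=5, y=0), (x=9, y=0), (x=9, y=4), (x=6, y=5), (x=8, y=5)  <- goal reached here
One shortest path (4 moves): (x=7, y=2) -> (x=7, y=3) -> (x=7, y=4) -> (x=7, y=5) -> (x=6, y=5)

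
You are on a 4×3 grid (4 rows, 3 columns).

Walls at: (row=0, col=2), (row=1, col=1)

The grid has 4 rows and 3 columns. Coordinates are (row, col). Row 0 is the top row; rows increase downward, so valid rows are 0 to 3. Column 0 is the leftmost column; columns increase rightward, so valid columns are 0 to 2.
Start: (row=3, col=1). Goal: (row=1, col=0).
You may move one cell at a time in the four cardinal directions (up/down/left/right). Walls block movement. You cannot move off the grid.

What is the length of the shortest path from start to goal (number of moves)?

Answer: Shortest path length: 3

Derivation:
BFS from (row=3, col=1) until reaching (row=1, col=0):
  Distance 0: (row=3, col=1)
  Distance 1: (row=2, col=1), (row=3, col=0), (row=3, col=2)
  Distance 2: (row=2, col=0), (row=2, col=2)
  Distance 3: (row=1, col=0), (row=1, col=2)  <- goal reached here
One shortest path (3 moves): (row=3, col=1) -> (row=3, col=0) -> (row=2, col=0) -> (row=1, col=0)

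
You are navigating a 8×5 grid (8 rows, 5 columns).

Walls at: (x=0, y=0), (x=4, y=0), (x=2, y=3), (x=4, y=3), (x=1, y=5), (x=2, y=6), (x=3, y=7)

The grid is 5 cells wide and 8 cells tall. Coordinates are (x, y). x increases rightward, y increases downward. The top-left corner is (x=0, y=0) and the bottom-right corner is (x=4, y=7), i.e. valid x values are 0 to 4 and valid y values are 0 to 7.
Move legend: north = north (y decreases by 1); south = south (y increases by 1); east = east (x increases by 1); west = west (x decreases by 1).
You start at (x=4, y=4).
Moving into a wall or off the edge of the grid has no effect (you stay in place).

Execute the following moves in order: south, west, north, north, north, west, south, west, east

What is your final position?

Start: (x=4, y=4)
  south (south): (x=4, y=4) -> (x=4, y=5)
  west (west): (x=4, y=5) -> (x=3, y=5)
  north (north): (x=3, y=5) -> (x=3, y=4)
  north (north): (x=3, y=4) -> (x=3, y=3)
  north (north): (x=3, y=3) -> (x=3, y=2)
  west (west): (x=3, y=2) -> (x=2, y=2)
  south (south): blocked, stay at (x=2, y=2)
  west (west): (x=2, y=2) -> (x=1, y=2)
  east (east): (x=1, y=2) -> (x=2, y=2)
Final: (x=2, y=2)

Answer: Final position: (x=2, y=2)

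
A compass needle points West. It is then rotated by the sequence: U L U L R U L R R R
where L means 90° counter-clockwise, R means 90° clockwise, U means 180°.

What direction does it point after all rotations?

Answer: Final heading: South

Derivation:
Start: West
  U (U-turn (180°)) -> East
  L (left (90° counter-clockwise)) -> North
  U (U-turn (180°)) -> South
  L (left (90° counter-clockwise)) -> East
  R (right (90° clockwise)) -> South
  U (U-turn (180°)) -> North
  L (left (90° counter-clockwise)) -> West
  R (right (90° clockwise)) -> North
  R (right (90° clockwise)) -> East
  R (right (90° clockwise)) -> South
Final: South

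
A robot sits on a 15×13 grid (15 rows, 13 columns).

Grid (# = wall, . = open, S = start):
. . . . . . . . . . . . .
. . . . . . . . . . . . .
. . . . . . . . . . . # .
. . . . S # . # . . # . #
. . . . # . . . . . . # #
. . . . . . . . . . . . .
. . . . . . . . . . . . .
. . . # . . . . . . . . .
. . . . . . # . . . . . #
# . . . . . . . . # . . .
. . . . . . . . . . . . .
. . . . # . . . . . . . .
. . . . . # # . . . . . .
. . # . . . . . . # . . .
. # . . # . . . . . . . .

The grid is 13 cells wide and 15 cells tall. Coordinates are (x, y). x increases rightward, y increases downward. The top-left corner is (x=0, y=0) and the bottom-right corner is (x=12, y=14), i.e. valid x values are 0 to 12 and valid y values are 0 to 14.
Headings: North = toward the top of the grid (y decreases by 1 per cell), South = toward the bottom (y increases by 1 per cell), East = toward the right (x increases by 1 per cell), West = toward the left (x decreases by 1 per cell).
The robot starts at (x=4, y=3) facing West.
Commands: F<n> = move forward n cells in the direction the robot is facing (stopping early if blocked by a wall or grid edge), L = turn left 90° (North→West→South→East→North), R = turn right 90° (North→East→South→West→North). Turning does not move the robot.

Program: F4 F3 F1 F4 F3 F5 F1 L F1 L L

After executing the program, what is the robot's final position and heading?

Start: (x=4, y=3), facing West
  F4: move forward 4, now at (x=0, y=3)
  F3: move forward 0/3 (blocked), now at (x=0, y=3)
  F1: move forward 0/1 (blocked), now at (x=0, y=3)
  F4: move forward 0/4 (blocked), now at (x=0, y=3)
  F3: move forward 0/3 (blocked), now at (x=0, y=3)
  F5: move forward 0/5 (blocked), now at (x=0, y=3)
  F1: move forward 0/1 (blocked), now at (x=0, y=3)
  L: turn left, now facing South
  F1: move forward 1, now at (x=0, y=4)
  L: turn left, now facing East
  L: turn left, now facing North
Final: (x=0, y=4), facing North

Answer: Final position: (x=0, y=4), facing North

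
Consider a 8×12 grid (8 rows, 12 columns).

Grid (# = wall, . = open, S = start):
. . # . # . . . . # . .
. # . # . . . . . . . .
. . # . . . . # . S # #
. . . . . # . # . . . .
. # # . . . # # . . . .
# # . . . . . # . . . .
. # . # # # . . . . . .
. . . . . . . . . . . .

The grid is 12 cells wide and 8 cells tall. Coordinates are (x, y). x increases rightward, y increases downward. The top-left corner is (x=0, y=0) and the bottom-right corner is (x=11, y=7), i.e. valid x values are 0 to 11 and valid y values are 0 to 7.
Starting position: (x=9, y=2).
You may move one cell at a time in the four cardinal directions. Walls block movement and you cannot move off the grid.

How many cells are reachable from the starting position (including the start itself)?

BFS flood-fill from (x=9, y=2):
  Distance 0: (x=9, y=2)
  Distance 1: (x=9, y=1), (x=8, y=2), (x=9, y=3)
  Distance 2: (x=8, y=1), (x=10, y=1), (x=8, y=3), (x=10, y=3), (x=9, y=4)
  Distance 3: (x=8, y=0), (x=10, y=0), (x=7, y=1), (x=11, y=1), (x=11, y=3), (x=8, y=4), (x=10, y=4), (x=9, y=5)
  Distance 4: (x=7, y=0), (x=11, y=0), (x=6, y=1), (x=11, y=4), (x=8, y=5), (x=10, y=5), (x=9, y=6)
  Distance 5: (x=6, y=0), (x=5, y=1), (x=6, y=2), (x=11, y=5), (x=8, y=6), (x=10, y=6), (x=9, y=7)
  Distance 6: (x=5, y=0), (x=4, y=1), (x=5, y=2), (x=6, y=3), (x=7, y=6), (x=11, y=6), (x=8, y=7), (x=10, y=7)
  Distance 7: (x=4, y=2), (x=6, y=6), (x=7, y=7), (x=11, y=7)
  Distance 8: (x=3, y=2), (x=4, y=3), (x=6, y=5), (x=6, y=7)
  Distance 9: (x=3, y=3), (x=4, y=4), (x=5, y=5), (x=5, y=7)
  Distance 10: (x=2, y=3), (x=3, y=4), (x=5, y=4), (x=4, y=5), (x=4, y=7)
  Distance 11: (x=1, y=3), (x=3, y=5), (x=3, y=7)
  Distance 12: (x=1, y=2), (x=0, y=3), (x=2, y=5), (x=2, y=7)
  Distance 13: (x=0, y=2), (x=0, y=4), (x=2, y=6), (x=1, y=7)
  Distance 14: (x=0, y=1), (x=0, y=7)
  Distance 15: (x=0, y=0), (x=0, y=6)
  Distance 16: (x=1, y=0)
Total reachable: 72 (grid has 74 open cells total)

Answer: Reachable cells: 72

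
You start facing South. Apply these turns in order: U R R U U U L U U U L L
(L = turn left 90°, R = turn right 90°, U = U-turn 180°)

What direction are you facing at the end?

Start: South
  U (U-turn (180°)) -> North
  R (right (90° clockwise)) -> East
  R (right (90° clockwise)) -> South
  U (U-turn (180°)) -> North
  U (U-turn (180°)) -> South
  U (U-turn (180°)) -> North
  L (left (90° counter-clockwise)) -> West
  U (U-turn (180°)) -> East
  U (U-turn (180°)) -> West
  U (U-turn (180°)) -> East
  L (left (90° counter-clockwise)) -> North
  L (left (90° counter-clockwise)) -> West
Final: West

Answer: Final heading: West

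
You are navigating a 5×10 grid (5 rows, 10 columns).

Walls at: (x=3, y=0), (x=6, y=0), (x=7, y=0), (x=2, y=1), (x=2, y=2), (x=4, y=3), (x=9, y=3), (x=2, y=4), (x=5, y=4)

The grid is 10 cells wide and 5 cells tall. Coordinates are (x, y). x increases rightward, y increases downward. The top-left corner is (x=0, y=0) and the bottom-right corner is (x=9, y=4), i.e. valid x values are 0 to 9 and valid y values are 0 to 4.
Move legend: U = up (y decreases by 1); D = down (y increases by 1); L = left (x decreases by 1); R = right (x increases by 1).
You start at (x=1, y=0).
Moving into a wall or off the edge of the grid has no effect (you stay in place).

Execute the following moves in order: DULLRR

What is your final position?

Start: (x=1, y=0)
  D (down): (x=1, y=0) -> (x=1, y=1)
  U (up): (x=1, y=1) -> (x=1, y=0)
  L (left): (x=1, y=0) -> (x=0, y=0)
  L (left): blocked, stay at (x=0, y=0)
  R (right): (x=0, y=0) -> (x=1, y=0)
  R (right): (x=1, y=0) -> (x=2, y=0)
Final: (x=2, y=0)

Answer: Final position: (x=2, y=0)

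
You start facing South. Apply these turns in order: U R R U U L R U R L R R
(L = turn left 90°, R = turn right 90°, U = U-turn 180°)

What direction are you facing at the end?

Start: South
  U (U-turn (180°)) -> North
  R (right (90° clockwise)) -> East
  R (right (90° clockwise)) -> South
  U (U-turn (180°)) -> North
  U (U-turn (180°)) -> South
  L (left (90° counter-clockwise)) -> East
  R (right (90° clockwise)) -> South
  U (U-turn (180°)) -> North
  R (right (90° clockwise)) -> East
  L (left (90° counter-clockwise)) -> North
  R (right (90° clockwise)) -> East
  R (right (90° clockwise)) -> South
Final: South

Answer: Final heading: South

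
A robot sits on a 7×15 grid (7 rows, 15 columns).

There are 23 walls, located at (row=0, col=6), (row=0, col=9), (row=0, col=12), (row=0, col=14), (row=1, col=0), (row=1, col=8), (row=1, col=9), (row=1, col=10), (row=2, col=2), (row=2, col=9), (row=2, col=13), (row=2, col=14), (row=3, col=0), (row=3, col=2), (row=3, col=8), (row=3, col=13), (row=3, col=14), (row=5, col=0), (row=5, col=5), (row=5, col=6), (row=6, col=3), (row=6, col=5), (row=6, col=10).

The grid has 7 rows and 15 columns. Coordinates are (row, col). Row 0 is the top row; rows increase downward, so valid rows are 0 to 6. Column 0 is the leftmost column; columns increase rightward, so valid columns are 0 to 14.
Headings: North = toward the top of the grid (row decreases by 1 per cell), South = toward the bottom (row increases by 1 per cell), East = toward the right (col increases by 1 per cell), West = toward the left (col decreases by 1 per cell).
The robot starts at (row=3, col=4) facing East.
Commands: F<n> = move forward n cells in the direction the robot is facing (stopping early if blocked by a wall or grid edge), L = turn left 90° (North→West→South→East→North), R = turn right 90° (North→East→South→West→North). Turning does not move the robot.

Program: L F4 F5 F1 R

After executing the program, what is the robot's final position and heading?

Start: (row=3, col=4), facing East
  L: turn left, now facing North
  F4: move forward 3/4 (blocked), now at (row=0, col=4)
  F5: move forward 0/5 (blocked), now at (row=0, col=4)
  F1: move forward 0/1 (blocked), now at (row=0, col=4)
  R: turn right, now facing East
Final: (row=0, col=4), facing East

Answer: Final position: (row=0, col=4), facing East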